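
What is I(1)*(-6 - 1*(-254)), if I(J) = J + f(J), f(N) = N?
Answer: 496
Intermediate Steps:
I(J) = 2*J (I(J) = J + J = 2*J)
I(1)*(-6 - 1*(-254)) = (2*1)*(-6 - 1*(-254)) = 2*(-6 + 254) = 2*248 = 496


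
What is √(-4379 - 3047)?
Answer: I*√7426 ≈ 86.174*I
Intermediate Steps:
√(-4379 - 3047) = √(-7426) = I*√7426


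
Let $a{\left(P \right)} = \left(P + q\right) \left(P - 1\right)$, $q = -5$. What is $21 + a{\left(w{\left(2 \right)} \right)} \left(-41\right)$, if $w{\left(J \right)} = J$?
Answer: $144$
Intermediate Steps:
$a{\left(P \right)} = \left(-1 + P\right) \left(-5 + P\right)$ ($a{\left(P \right)} = \left(P - 5\right) \left(P - 1\right) = \left(-5 + P\right) \left(-1 + P\right) = \left(-1 + P\right) \left(-5 + P\right)$)
$21 + a{\left(w{\left(2 \right)} \right)} \left(-41\right) = 21 + \left(5 + 2^{2} - 12\right) \left(-41\right) = 21 + \left(5 + 4 - 12\right) \left(-41\right) = 21 - -123 = 21 + 123 = 144$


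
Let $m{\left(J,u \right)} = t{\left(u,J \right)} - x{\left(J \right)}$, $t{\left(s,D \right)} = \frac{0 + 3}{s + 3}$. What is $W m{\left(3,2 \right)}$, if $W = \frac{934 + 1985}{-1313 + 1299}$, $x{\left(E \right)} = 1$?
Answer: $\frac{417}{5} \approx 83.4$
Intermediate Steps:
$t{\left(s,D \right)} = \frac{3}{3 + s}$
$W = - \frac{417}{2}$ ($W = \frac{2919}{-14} = 2919 \left(- \frac{1}{14}\right) = - \frac{417}{2} \approx -208.5$)
$m{\left(J,u \right)} = -1 + \frac{3}{3 + u}$ ($m{\left(J,u \right)} = \frac{3}{3 + u} - 1 = -1 + \frac{3}{3 + u}$)
$W m{\left(3,2 \right)} = - \frac{417 \left(\left(-1\right) 2 \frac{1}{3 + 2}\right)}{2} = - \frac{417 \left(\left(-1\right) 2 \cdot \frac{1}{5}\right)}{2} = \left(- \frac{417}{2}\right) \left(- \frac{2}{5}\right) = \frac{417}{5}$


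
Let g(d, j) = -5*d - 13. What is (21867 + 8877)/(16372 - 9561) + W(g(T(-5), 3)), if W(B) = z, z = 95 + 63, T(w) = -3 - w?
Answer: 158126/973 ≈ 162.51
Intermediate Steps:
z = 158
g(d, j) = -13 - 5*d
W(B) = 158
(21867 + 8877)/(16372 - 9561) + W(g(T(-5), 3)) = (21867 + 8877)/(16372 - 9561) + 158 = 30744/6811 + 158 = 30744*(1/6811) + 158 = 4392/973 + 158 = 158126/973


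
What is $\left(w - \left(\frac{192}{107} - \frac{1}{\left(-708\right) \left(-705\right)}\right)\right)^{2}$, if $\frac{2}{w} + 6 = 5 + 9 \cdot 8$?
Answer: $\frac{44855875655801243929}{14379010543836896400} \approx 3.1195$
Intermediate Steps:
$w = \frac{2}{71}$ ($w = \frac{2}{-6 + \left(5 + 9 \cdot 8\right)} = \frac{2}{-6 + \left(5 + 72\right)} = \frac{2}{-6 + 77} = \frac{2}{71} \approx 0.028169$)
$\left(w - \left(\frac{192}{107} - \frac{1}{\left(-708\right) \left(-705\right)}\right)\right)^{2} = \left(\frac{2}{71} - \left(\frac{192}{107} - \frac{1}{\left(-708\right) \left(-705\right)}\right)\right)^{2} = \left(\frac{2}{71} - \frac{95834773}{53407980}\right)^{2} = \left(- \frac{6697452923}{3791966580}\right)^{2} = \frac{44855875655801243929}{14379010543836896400}$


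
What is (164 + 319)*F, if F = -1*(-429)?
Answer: 207207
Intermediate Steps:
F = 429
(164 + 319)*F = (164 + 319)*429 = 483*429 = 207207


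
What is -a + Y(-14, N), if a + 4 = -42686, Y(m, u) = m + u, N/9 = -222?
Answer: 40678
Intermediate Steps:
N = -1998 (N = 9*(-222) = -1998)
a = -42690 (a = -4 - 42686 = -42690)
-a + Y(-14, N) = -1*(-42690) + (-14 - 1998) = 42690 - 2012 = 40678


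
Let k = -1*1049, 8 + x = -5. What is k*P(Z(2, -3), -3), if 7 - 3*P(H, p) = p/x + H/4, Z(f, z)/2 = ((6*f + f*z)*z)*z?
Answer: 275887/39 ≈ 7074.0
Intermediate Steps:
x = -13 (x = -8 - 5 = -13)
Z(f, z) = 2*z**2*(6*f + f*z) (Z(f, z) = 2*(((6*f + f*z)*z)*z) = 2*((z*(6*f + f*z))*z) = 2*(z**2*(6*f + f*z)) = 2*z**2*(6*f + f*z))
P(H, p) = 7/3 - H/12 + p/39 (P(H, p) = 7/3 - (p/(-13) + H/4)/3 = 7/3 - (p*(-1/13) + H*(1/4))/3 = 7/3 - (-p/13 + H/4)/3 = 7/3 + (-H/12 + p/39) = 7/3 - H/12 + p/39)
k = -1049
k*P(Z(2, -3), -3) = -1049*(7/3 - 2*(-3)**2*(6 - 3)/6 + (1/39)*(-3)) = -1049*(7/3 - 2*9*3/6 - 1/13) = -1049*(7/3 - 1/12*108 - 1/13) = -1049*(7/3 - 9 - 1/13) = -1049*(-263/39) = 275887/39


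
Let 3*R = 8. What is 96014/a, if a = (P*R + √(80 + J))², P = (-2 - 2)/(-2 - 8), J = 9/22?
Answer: 191845779830100/153972266449 - 228129264000*√38918/153972266449 ≈ 953.69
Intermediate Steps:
R = 8/3 (R = (⅓)*8 = 8/3 ≈ 2.6667)
J = 9/22 (J = 9*(1/22) = 9/22 ≈ 0.40909)
P = ⅖ (P = -4/(-10) = -4*(-⅒) = ⅖ ≈ 0.40000)
a = (16/15 + √38918/22)² (a = ((⅖)*(8/3) + √(80 + 9/22))² = (16/15 + √(1769/22))² = (16/15 + √38918/22)² ≈ 100.68)
96014/a = 96014/(403657/4950 + 16*√38918/165)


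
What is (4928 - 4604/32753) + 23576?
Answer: 933586908/32753 ≈ 28504.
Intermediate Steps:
(4928 - 4604/32753) + 23576 = 161402180/32753 + 23576 = 933586908/32753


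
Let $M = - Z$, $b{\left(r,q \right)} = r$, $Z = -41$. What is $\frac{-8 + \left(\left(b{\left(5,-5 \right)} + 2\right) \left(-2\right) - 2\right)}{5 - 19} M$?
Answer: $\frac{492}{7} \approx 70.286$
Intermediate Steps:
$M = 41$ ($M = \left(-1\right) \left(-41\right) = 41$)
$\frac{-8 + \left(\left(b{\left(5,-5 \right)} + 2\right) \left(-2\right) - 2\right)}{5 - 19} M = \frac{-8 + \left(\left(5 + 2\right) \left(-2\right) - 2\right)}{5 - 19} \cdot 41 = \frac{-8 + \left(7 \left(-2\right) - 2\right)}{-14} \cdot 41 = \left(-8 - 16\right) \left(- \frac{1}{14}\right) 41 = \left(-24\right) \left(- \frac{1}{14}\right) 41 = \frac{12}{7} \cdot 41 = \frac{492}{7}$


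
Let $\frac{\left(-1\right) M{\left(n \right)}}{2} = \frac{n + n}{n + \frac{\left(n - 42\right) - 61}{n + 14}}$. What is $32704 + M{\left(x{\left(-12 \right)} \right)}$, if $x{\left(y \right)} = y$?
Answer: $\frac{4545760}{139} \approx 32703.0$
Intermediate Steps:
$M{\left(n \right)} = - \frac{4 n}{n + \frac{-103 + n}{14 + n}}$ ($M{\left(n \right)} = - 2 \frac{n + n}{n + \frac{\left(n - 42\right) - 61}{n + 14}} = - 2 \frac{2 n}{n + \frac{\left(-42 + n\right) - 61}{14 + n}} = - 2 \frac{2 n}{n + \frac{-103 + n}{14 + n}} = - \frac{4 n}{n + \frac{-103 + n}{14 + n}}$)
$32704 + M{\left(x{\left(-12 \right)} \right)} = 32704 - - \frac{48 \left(14 - 12\right)}{-103 + \left(-12\right)^{2} + 15 \left(-12\right)} = 32704 - \left(-48\right) \frac{1}{-103 + 144 - 180} \cdot 2 = 32704 - \left(-48\right) \frac{1}{-139} \cdot 2 = 32704 - \left(-48\right) \left(- \frac{1}{139}\right) 2 = 32704 - \frac{96}{139} = \frac{4545760}{139}$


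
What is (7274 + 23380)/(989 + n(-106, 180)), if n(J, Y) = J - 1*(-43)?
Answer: 15327/463 ≈ 33.104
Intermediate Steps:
n(J, Y) = 43 + J (n(J, Y) = J + 43 = 43 + J)
(7274 + 23380)/(989 + n(-106, 180)) = (7274 + 23380)/(989 + (43 - 106)) = 30654/(989 - 63) = 30654/926 = 30654*(1/926) = 15327/463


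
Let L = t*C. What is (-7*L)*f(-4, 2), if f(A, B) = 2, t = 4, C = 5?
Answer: -280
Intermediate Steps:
L = 20 (L = 4*5 = 20)
(-7*L)*f(-4, 2) = -7*20*2 = -140*2 = -280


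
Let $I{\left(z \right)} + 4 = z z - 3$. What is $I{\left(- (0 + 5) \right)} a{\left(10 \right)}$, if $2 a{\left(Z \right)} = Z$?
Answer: $90$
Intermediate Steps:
$I{\left(z \right)} = -7 + z^{2}$ ($I{\left(z \right)} = -4 + \left(z z - 3\right) = -4 + \left(z^{2} - 3\right) = -4 + \left(-3 + z^{2}\right) = -7 + z^{2}$)
$a{\left(Z \right)} = \frac{Z}{2}$
$I{\left(- (0 + 5) \right)} a{\left(10 \right)} = \left(-7 + \left(- (0 + 5)\right)^{2}\right) \frac{1}{2} \cdot 10 = \left(-7 + \left(\left(-1\right) 5\right)^{2}\right) 5 = \left(-7 + \left(-5\right)^{2}\right) 5 = \left(-7 + 25\right) 5 = 18 \cdot 5 = 90$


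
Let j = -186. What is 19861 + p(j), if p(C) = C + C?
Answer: 19489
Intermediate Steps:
p(C) = 2*C
19861 + p(j) = 19861 + 2*(-186) = 19861 - 372 = 19489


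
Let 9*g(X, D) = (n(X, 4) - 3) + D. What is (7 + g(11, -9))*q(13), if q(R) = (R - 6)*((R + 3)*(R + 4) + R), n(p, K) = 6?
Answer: 12635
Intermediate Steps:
g(X, D) = ⅓ + D/9 (g(X, D) = ((6 - 3) + D)/9 = (3 + D)/9 = ⅓ + D/9)
q(R) = (-6 + R)*(R + (3 + R)*(4 + R)) (q(R) = (-6 + R)*((3 + R)*(4 + R) + R) = (-6 + R)*(R + (3 + R)*(4 + R)))
(7 + g(11, -9))*q(13) = (7 + (⅓ + (⅑)*(-9)))*(-72 + 13³ - 36*13 + 2*13²) = (7 + (⅓ - 1))*(-72 + 2197 - 468 + 2*169) = (7 - ⅔)*(-72 + 2197 - 468 + 338) = (19/3)*1995 = 12635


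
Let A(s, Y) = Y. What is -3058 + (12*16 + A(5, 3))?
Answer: -2863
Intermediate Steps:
-3058 + (12*16 + A(5, 3)) = -3058 + (12*16 + 3) = -3058 + (192 + 3) = -3058 + 195 = -2863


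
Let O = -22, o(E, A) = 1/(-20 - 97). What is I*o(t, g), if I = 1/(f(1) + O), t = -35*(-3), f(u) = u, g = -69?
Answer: 1/2457 ≈ 0.00040700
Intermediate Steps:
t = 105
o(E, A) = -1/117 (o(E, A) = 1/(-117) = -1/117)
I = -1/21 (I = 1/(1 - 22) = 1/(-21) = -1/21 ≈ -0.047619)
I*o(t, g) = -1/21*(-1/117) = 1/2457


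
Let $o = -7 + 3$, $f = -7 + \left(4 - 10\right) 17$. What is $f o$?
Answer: $436$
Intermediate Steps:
$f = -109$ ($f = -7 + \left(4 - 10\right) 17 = -7 - 102 = -109$)
$o = -4$
$f o = \left(-109\right) \left(-4\right) = 436$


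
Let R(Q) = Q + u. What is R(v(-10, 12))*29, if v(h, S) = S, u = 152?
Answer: 4756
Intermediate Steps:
R(Q) = 152 + Q (R(Q) = Q + 152 = 152 + Q)
R(v(-10, 12))*29 = (152 + 12)*29 = 164*29 = 4756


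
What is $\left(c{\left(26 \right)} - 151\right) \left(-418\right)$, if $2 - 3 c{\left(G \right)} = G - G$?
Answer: $\frac{188518}{3} \approx 62839.0$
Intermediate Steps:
$c{\left(G \right)} = \frac{2}{3}$ ($c{\left(G \right)} = \frac{2}{3} - \frac{G - G}{3} = \frac{2}{3} - 0 = \frac{2}{3} + 0 = \frac{2}{3}$)
$\left(c{\left(26 \right)} - 151\right) \left(-418\right) = \left(\frac{2}{3} - 151\right) \left(-418\right) = \left(- \frac{451}{3}\right) \left(-418\right) = \frac{188518}{3}$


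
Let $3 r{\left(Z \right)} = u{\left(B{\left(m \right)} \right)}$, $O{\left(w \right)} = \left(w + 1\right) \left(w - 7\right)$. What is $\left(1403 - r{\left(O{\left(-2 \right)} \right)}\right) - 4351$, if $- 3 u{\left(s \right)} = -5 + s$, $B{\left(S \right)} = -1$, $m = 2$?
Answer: $- \frac{8846}{3} \approx -2948.7$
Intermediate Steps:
$O{\left(w \right)} = \left(1 + w\right) \left(-7 + w\right)$
$u{\left(s \right)} = \frac{5}{3} - \frac{s}{3}$ ($u{\left(s \right)} = - \frac{-5 + s}{3} = \frac{5}{3} - \frac{s}{3}$)
$r{\left(Z \right)} = \frac{2}{3}$ ($r{\left(Z \right)} = \frac{\frac{5}{3} - - \frac{1}{3}}{3} = \frac{\frac{5}{3} + \frac{1}{3}}{3} = \frac{1}{3} \cdot 2 = \frac{2}{3}$)
$\left(1403 - r{\left(O{\left(-2 \right)} \right)}\right) - 4351 = \left(1403 - \frac{2}{3}\right) - 4351 = \frac{4207}{3} - 4351 = - \frac{8846}{3}$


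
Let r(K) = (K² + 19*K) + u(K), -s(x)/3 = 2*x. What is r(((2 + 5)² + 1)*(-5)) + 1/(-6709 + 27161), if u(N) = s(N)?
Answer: 1211781001/20452 ≈ 59250.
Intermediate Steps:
s(x) = -6*x
u(N) = -6*N
r(K) = K² + 13*K (r(K) = (K² + 19*K) - 6*K = K² + 13*K)
r(((2 + 5)² + 1)*(-5)) + 1/(-6709 + 27161) = (((2 + 5)² + 1)*(-5))*(13 + ((2 + 5)² + 1)*(-5)) + 1/(-6709 + 27161) = ((7² + 1)*(-5))*(13 + (7² + 1)*(-5)) + 1/20452 = ((49 + 1)*(-5))*(13 + (49 + 1)*(-5)) + 1/20452 = (50*(-5))*(13 + 50*(-5)) + 1/20452 = -250*(13 - 250) + 1/20452 = -250*(-237) + 1/20452 = 59250 + 1/20452 = 1211781001/20452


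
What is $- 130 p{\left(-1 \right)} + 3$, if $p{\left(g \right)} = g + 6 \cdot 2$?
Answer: $-1427$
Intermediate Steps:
$p{\left(g \right)} = 12 + g$ ($p{\left(g \right)} = g + 12 = 12 + g$)
$- 130 p{\left(-1 \right)} + 3 = - 130 \left(12 - 1\right) + 3 = \left(-130\right) 11 + 3 = -1430 + 3 = -1427$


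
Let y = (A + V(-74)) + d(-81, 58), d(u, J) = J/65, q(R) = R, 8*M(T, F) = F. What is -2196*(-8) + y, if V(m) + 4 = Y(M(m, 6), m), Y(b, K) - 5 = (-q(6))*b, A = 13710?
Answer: 4065801/130 ≈ 31275.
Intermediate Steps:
M(T, F) = F/8
Y(b, K) = 5 - 6*b (Y(b, K) = 5 + (-1*6)*b = 5 - 6*b)
d(u, J) = J/65 (d(u, J) = J*(1/65) = J/65)
V(m) = -7/2 (V(m) = -4 + (5 - 3*6/4) = -4 + (5 - 6*¾) = -4 + (5 - 9/2) = -4 + ½ = -7/2)
y = 1781961/130 (y = (13710 - 7/2) + (1/65)*58 = 27413/2 + 58/65 = 1781961/130 ≈ 13707.)
-2196*(-8) + y = -2196*(-8) + 1781961/130 = 17568 + 1781961/130 = 4065801/130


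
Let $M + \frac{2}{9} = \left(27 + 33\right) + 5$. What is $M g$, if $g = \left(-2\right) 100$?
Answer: $- \frac{116600}{9} \approx -12956.0$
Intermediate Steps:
$M = \frac{583}{9}$ ($M = - \frac{2}{9} + \left(\left(27 + 33\right) + 5\right) = - \frac{2}{9} + \left(60 + 5\right) = - \frac{2}{9} + 65 = \frac{583}{9} \approx 64.778$)
$g = -200$
$M g = \frac{583}{9} \left(-200\right) = - \frac{116600}{9}$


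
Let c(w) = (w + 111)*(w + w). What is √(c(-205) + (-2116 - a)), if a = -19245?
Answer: √55669 ≈ 235.94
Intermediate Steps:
c(w) = 2*w*(111 + w) (c(w) = (111 + w)*(2*w) = 2*w*(111 + w))
√(c(-205) + (-2116 - a)) = √(2*(-205)*(111 - 205) + (-2116 - 1*(-19245))) = √(2*(-205)*(-94) + (-2116 + 19245)) = √(38540 + 17129) = √55669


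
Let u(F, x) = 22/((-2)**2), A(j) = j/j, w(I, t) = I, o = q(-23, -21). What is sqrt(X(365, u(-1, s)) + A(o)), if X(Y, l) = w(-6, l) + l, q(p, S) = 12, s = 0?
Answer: sqrt(2)/2 ≈ 0.70711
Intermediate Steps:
o = 12
A(j) = 1
u(F, x) = 11/2 (u(F, x) = 22/4 = 22*(1/4) = 11/2)
X(Y, l) = -6 + l
sqrt(X(365, u(-1, s)) + A(o)) = sqrt((-6 + 11/2) + 1) = sqrt(-1/2 + 1) = sqrt(1/2) = sqrt(2)/2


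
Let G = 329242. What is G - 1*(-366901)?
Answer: 696143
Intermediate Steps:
G - 1*(-366901) = 329242 - 1*(-366901) = 329242 + 366901 = 696143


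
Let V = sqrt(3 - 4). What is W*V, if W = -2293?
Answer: -2293*I ≈ -2293.0*I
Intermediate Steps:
V = I (V = sqrt(-1) = I ≈ 1.0*I)
W*V = -2293*I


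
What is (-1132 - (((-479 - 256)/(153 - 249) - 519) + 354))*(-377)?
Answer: 11758253/32 ≈ 3.6745e+5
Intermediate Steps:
(-1132 - (((-479 - 256)/(153 - 249) - 519) + 354))*(-377) = (-1132 - ((-735/(-96) - 519) + 354))*(-377) = (-1132 - ((-735*(-1/96) - 519) + 354))*(-377) = (-1132 - ((245/32 - 519) + 354))*(-377) = (-1132 - (-16363/32 + 354))*(-377) = (-1132 - 1*(-5035/32))*(-377) = (-1132 + 5035/32)*(-377) = -31189/32*(-377) = 11758253/32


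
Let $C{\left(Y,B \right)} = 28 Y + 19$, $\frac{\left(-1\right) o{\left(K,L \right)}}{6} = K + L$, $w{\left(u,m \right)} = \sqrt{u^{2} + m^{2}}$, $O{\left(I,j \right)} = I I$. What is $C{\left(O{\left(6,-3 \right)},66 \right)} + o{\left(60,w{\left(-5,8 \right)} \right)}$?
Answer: $667 - 6 \sqrt{89} \approx 610.4$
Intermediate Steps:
$O{\left(I,j \right)} = I^{2}$
$w{\left(u,m \right)} = \sqrt{m^{2} + u^{2}}$
$o{\left(K,L \right)} = - 6 K - 6 L$ ($o{\left(K,L \right)} = - 6 \left(K + L\right) = - 6 K - 6 L$)
$C{\left(Y,B \right)} = 19 + 28 Y$
$C{\left(O{\left(6,-3 \right)},66 \right)} + o{\left(60,w{\left(-5,8 \right)} \right)} = \left(19 + 28 \cdot 6^{2}\right) - \left(360 + 6 \sqrt{8^{2} + \left(-5\right)^{2}}\right) = \left(19 + 28 \cdot 36\right) - \left(360 + 6 \sqrt{64 + 25}\right) = \left(19 + 1008\right) - \left(360 + 6 \sqrt{89}\right) = 1027 - \left(360 + 6 \sqrt{89}\right) = 667 - 6 \sqrt{89}$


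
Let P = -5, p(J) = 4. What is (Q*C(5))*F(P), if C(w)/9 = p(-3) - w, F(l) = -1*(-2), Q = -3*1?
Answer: 54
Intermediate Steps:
Q = -3
F(l) = 2
C(w) = 36 - 9*w (C(w) = 9*(4 - w) = 36 - 9*w)
(Q*C(5))*F(P) = -3*(36 - 9*5)*2 = -3*(36 - 45)*2 = -3*(-9)*2 = 27*2 = 54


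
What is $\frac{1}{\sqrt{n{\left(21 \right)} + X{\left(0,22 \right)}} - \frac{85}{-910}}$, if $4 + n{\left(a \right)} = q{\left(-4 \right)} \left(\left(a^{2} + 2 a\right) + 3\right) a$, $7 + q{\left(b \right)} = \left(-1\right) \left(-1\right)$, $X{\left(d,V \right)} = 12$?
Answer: $\frac{3094}{2028116561} - \frac{66248 i \sqrt{15307}}{2028116561} \approx 1.5256 \cdot 10^{-6} - 0.0040413 i$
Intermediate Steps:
$q{\left(b \right)} = -6$ ($q{\left(b \right)} = -7 - -1 = -7 + 1 = -6$)
$n{\left(a \right)} = -4 + a \left(-18 - 12 a - 6 a^{2}\right)$ ($n{\left(a \right)} = -4 + - 6 \left(\left(a^{2} + 2 a\right) + 3\right) a = -4 + - 6 \left(3 + a^{2} + 2 a\right) a = -4 + \left(-18 - 12 a - 6 a^{2}\right) a = -4 + a \left(-18 - 12 a - 6 a^{2}\right)$)
$\frac{1}{\sqrt{n{\left(21 \right)} + X{\left(0,22 \right)}} - \frac{85}{-910}} = \frac{1}{\sqrt{\left(-4 - 378 - 12 \cdot 21^{2} - 6 \cdot 21^{3}\right) + 12} - \frac{85}{-910}} = \frac{1}{\sqrt{\left(-4 - 378 - 5292 - 55566\right) + 12} - - \frac{17}{182}} = \frac{1}{\sqrt{\left(-4 - 378 - 5292 - 55566\right) + 12} + \frac{17}{182}} = \frac{1}{\sqrt{-61240 + 12} + \frac{17}{182}} = \frac{1}{\sqrt{-61228} + \frac{17}{182}} = \frac{1}{2 i \sqrt{15307} + \frac{17}{182}} = \frac{1}{\frac{17}{182} + 2 i \sqrt{15307}}$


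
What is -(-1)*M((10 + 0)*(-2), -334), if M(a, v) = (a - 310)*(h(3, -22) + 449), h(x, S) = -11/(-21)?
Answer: -1038400/7 ≈ -1.4834e+5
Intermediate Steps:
h(x, S) = 11/21 (h(x, S) = -11*(-1/21) = 11/21)
M(a, v) = -2926400/21 + 9440*a/21 (M(a, v) = (a - 310)*(11/21 + 449) = (-310 + a)*(9440/21) = -2926400/21 + 9440*a/21)
-(-1)*M((10 + 0)*(-2), -334) = -(-1)*(-2926400/21 + 9440*((10 + 0)*(-2))/21) = -(-1)*(-2926400/21 + 9440*(10*(-2))/21) = -(-1)*(-2926400/21 + (9440/21)*(-20)) = -(-1)*(-2926400/21 - 188800/21) = -(-1)*(-1038400)/7 = -1*1038400/7 = -1038400/7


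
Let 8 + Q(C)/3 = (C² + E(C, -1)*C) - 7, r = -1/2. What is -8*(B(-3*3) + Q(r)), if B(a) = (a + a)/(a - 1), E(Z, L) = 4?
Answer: 1938/5 ≈ 387.60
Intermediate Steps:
r = -½ (r = -1*½ = -½ ≈ -0.50000)
Q(C) = -45 + 3*C² + 12*C (Q(C) = -24 + 3*((C² + 4*C) - 7) = -24 + 3*(-7 + C² + 4*C) = -24 + (-21 + 3*C² + 12*C) = -45 + 3*C² + 12*C)
B(a) = 2*a/(-1 + a) (B(a) = (2*a)/(-1 + a) = 2*a/(-1 + a))
-8*(B(-3*3) + Q(r)) = -8*(2*(-3*3)/(-1 - 3*3) + (-45 + 3*(-½)² + 12*(-½))) = -8*(2*(-9)/(-1 - 9) + (-45 + 3*(¼) - 6)) = -8*(2*(-9)/(-10) + (-45 + ¾ - 6)) = -8*(2*(-9)*(-⅒) - 201/4) = -8*(9/5 - 201/4) = -8*(-969/20) = 1938/5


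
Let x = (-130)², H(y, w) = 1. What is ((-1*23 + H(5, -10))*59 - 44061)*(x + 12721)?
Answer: -1343578939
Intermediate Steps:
x = 16900
((-1*23 + H(5, -10))*59 - 44061)*(x + 12721) = ((-1*23 + 1)*59 - 44061)*(16900 + 12721) = ((-23 + 1)*59 - 44061)*29621 = (-22*59 - 44061)*29621 = (-1298 - 44061)*29621 = -45359*29621 = -1343578939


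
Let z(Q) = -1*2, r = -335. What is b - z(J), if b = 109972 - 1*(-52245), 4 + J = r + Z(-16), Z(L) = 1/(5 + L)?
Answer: 162219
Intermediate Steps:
J = -3730/11 (J = -4 + (-335 + 1/(5 - 16)) = -4 + (-335 + 1/(-11)) = -4 + (-335 - 1/11) = -4 - 3686/11 = -3730/11 ≈ -339.09)
z(Q) = -2
b = 162217 (b = 109972 + 52245 = 162217)
b - z(J) = 162217 - 1*(-2) = 162217 + 2 = 162219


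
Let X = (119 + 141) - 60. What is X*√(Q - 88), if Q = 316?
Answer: 400*√57 ≈ 3019.9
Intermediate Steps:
X = 200 (X = 260 - 60 = 200)
X*√(Q - 88) = 200*√(316 - 88) = 200*√228 = 200*(2*√57) = 400*√57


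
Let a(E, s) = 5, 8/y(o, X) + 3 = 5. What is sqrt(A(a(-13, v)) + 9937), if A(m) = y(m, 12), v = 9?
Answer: sqrt(9941) ≈ 99.705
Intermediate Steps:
y(o, X) = 4 (y(o, X) = 8/(-3 + 5) = 8/2 = 8*(1/2) = 4)
A(m) = 4
sqrt(A(a(-13, v)) + 9937) = sqrt(4 + 9937) = sqrt(9941)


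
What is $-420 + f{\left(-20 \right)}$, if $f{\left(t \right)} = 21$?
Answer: $-399$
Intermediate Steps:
$-420 + f{\left(-20 \right)} = -420 + 21 = -399$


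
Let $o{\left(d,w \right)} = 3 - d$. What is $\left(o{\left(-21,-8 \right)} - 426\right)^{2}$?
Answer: $161604$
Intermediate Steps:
$\left(o{\left(-21,-8 \right)} - 426\right)^{2} = \left(\left(3 - -21\right) - 426\right)^{2} = \left(\left(3 + 21\right) - 426\right)^{2} = \left(24 - 426\right)^{2} = \left(-402\right)^{2} = 161604$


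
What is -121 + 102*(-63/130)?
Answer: -11078/65 ≈ -170.43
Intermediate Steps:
-121 + 102*(-63/130) = -121 - 3213/65 = -11078/65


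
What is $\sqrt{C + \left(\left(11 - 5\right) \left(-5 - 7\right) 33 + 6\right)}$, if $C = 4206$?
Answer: $6 \sqrt{51} \approx 42.849$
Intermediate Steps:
$\sqrt{C + \left(\left(11 - 5\right) \left(-5 - 7\right) 33 + 6\right)} = \sqrt{4206 + \left(\left(11 - 5\right) \left(-5 - 7\right) 33 + 6\right)} = \sqrt{4206 + \left(6 \left(-12\right) 33 + 6\right)} = \sqrt{4206 + \left(\left(-72\right) 33 + 6\right)} = \sqrt{4206 + \left(-2376 + 6\right)} = \sqrt{4206 - 2370} = \sqrt{1836} = 6 \sqrt{51}$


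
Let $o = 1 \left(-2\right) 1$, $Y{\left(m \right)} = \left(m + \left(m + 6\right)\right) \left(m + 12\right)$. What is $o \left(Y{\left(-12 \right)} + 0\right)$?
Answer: $0$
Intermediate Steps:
$Y{\left(m \right)} = \left(6 + 2 m\right) \left(12 + m\right)$ ($Y{\left(m \right)} = \left(m + \left(6 + m\right)\right) \left(12 + m\right) = \left(6 + 2 m\right) \left(12 + m\right)$)
$o = -2$ ($o = \left(-2\right) 1 = -2$)
$o \left(Y{\left(-12 \right)} + 0\right) = - 2 \left(\left(72 + 2 \left(-12\right)^{2} + 30 \left(-12\right)\right) + 0\right) = - 2 \left(\left(72 + 2 \cdot 144 - 360\right) + 0\right) = - 2 \left(\left(72 + 288 - 360\right) + 0\right) = - 2 \left(0 + 0\right) = \left(-2\right) 0 = 0$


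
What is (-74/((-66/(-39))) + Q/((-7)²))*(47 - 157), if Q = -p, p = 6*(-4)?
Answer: 233050/49 ≈ 4756.1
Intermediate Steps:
p = -24
Q = 24 (Q = -1*(-24) = 24)
(-74/((-66/(-39))) + Q/((-7)²))*(47 - 157) = (-74/((-66/(-39))) + 24/((-7)²))*(47 - 157) = (-74/((-66*(-1/39))) + 24/49)*(-110) = (-74/22/13 + 24*(1/49))*(-110) = (-74*13/22 + 24/49)*(-110) = (-481/11 + 24/49)*(-110) = -23305/539*(-110) = 233050/49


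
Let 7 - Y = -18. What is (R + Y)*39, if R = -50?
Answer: -975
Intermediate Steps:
Y = 25 (Y = 7 - 1*(-18) = 7 + 18 = 25)
(R + Y)*39 = (-50 + 25)*39 = -25*39 = -975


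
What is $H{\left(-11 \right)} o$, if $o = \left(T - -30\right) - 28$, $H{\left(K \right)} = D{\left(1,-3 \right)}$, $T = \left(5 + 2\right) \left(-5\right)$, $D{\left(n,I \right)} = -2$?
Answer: $66$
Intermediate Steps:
$T = -35$ ($T = 7 \left(-5\right) = -35$)
$H{\left(K \right)} = -2$
$o = -33$ ($o = \left(-35 - -30\right) - 28 = \left(-35 + 30\right) - 28 = -5 - 28 = -33$)
$H{\left(-11 \right)} o = \left(-2\right) \left(-33\right) = 66$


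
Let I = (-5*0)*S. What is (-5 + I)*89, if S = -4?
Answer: -445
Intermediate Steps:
I = 0 (I = -5*0*(-4) = 0*(-4) = 0)
(-5 + I)*89 = (-5 + 0)*89 = -5*89 = -445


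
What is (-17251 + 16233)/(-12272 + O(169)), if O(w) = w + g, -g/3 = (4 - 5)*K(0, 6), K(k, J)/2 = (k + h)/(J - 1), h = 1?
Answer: 5090/60509 ≈ 0.084120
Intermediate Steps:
K(k, J) = 2*(1 + k)/(-1 + J) (K(k, J) = 2*((k + 1)/(J - 1)) = 2*((1 + k)/(-1 + J)) = 2*(1 + k)/(-1 + J))
g = 6/5 (g = -3*(4 - 5)*2*(1 + 0)/(-1 + 6) = -(-3)*2*1/5 = -(-3)*2*(⅕)*1 = -(-3)*2/5 = -3*(-⅖) = 6/5 ≈ 1.2000)
O(w) = 6/5 + w (O(w) = w + 6/5 = 6/5 + w)
(-17251 + 16233)/(-12272 + O(169)) = (-17251 + 16233)/(-12272 + (6/5 + 169)) = -1018/(-12272 + 851/5) = -1018/(-60509/5) = -1018*(-5/60509) = 5090/60509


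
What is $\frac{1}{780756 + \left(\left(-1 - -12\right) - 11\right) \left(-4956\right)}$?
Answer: $\frac{1}{780756} \approx 1.2808 \cdot 10^{-6}$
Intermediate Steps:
$\frac{1}{780756 + \left(\left(-1 - -12\right) - 11\right) \left(-4956\right)} = \frac{1}{780756 + \left(\left(-1 + 12\right) - 11\right) \left(-4956\right)} = \frac{1}{780756 + \left(11 - 11\right) \left(-4956\right)} = \frac{1}{780756 + 0 \left(-4956\right)} = \frac{1}{780756 + 0} = \frac{1}{780756}$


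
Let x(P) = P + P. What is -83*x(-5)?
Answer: 830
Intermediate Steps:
x(P) = 2*P
-83*x(-5) = -166*(-5) = -83*(-10) = 830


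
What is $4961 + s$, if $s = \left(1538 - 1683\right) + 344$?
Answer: $5160$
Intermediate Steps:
$s = 199$ ($s = -145 + 344 = 199$)
$4961 + s = 4961 + 199 = 5160$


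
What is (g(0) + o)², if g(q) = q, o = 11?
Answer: 121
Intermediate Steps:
(g(0) + o)² = (0 + 11)² = 11² = 121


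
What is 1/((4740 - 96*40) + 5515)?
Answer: 1/6415 ≈ 0.00015588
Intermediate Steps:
1/((4740 - 96*40) + 5515) = 1/((4740 - 1*3840) + 5515) = 1/((4740 - 3840) + 5515) = 1/(900 + 5515) = 1/6415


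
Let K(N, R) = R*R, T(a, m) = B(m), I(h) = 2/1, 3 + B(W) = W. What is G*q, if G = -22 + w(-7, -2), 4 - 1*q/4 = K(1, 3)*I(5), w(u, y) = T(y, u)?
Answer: 1792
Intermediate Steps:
B(W) = -3 + W
I(h) = 2 (I(h) = 2*1 = 2)
T(a, m) = -3 + m
K(N, R) = R²
w(u, y) = -3 + u
q = -56 (q = 16 - 4*3²*2 = 16 - 36*2 = 16 - 4*18 = 16 - 72 = -56)
G = -32 (G = -22 + (-3 - 7) = -22 - 10 = -32)
G*q = -32*(-56) = 1792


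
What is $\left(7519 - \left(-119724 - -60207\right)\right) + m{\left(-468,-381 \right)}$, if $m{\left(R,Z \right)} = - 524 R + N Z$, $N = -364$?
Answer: $450952$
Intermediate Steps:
$m{\left(R,Z \right)} = - 524 R - 364 Z$
$\left(7519 - \left(-119724 - -60207\right)\right) + m{\left(-468,-381 \right)} = \left(7519 - \left(-119724 - -60207\right)\right) - -383916 = \left(7519 - \left(-119724 + 60207\right)\right) + \left(245232 + 138684\right) = \left(7519 - -59517\right) + 383916 = \left(7519 + 59517\right) + 383916 = 67036 + 383916 = 450952$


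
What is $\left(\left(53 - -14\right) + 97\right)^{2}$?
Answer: $26896$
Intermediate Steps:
$\left(\left(53 - -14\right) + 97\right)^{2} = \left(\left(53 + 14\right) + 97\right)^{2} = \left(67 + 97\right)^{2} = 164^{2} = 26896$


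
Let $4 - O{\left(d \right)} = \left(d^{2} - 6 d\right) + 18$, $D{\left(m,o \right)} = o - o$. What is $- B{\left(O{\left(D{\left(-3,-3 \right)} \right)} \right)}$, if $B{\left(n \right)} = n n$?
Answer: $-196$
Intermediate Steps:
$D{\left(m,o \right)} = 0$
$O{\left(d \right)} = -14 - d^{2} + 6 d$ ($O{\left(d \right)} = 4 - \left(\left(d^{2} - 6 d\right) + 18\right) = 4 - \left(18 + d^{2} - 6 d\right) = -14 - d^{2} + 6 d$)
$B{\left(n \right)} = n^{2}$
$- B{\left(O{\left(D{\left(-3,-3 \right)} \right)} \right)} = - \left(-14 - 0^{2} + 6 \cdot 0\right)^{2} = - \left(-14 - 0 + 0\right)^{2} = - \left(-14 + 0 + 0\right)^{2} = - \left(-14\right)^{2} = \left(-1\right) 196 = -196$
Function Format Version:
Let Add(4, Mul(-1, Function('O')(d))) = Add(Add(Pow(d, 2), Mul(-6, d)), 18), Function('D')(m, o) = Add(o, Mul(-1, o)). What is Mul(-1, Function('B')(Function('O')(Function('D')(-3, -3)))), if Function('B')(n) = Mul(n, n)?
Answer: -196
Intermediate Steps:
Function('D')(m, o) = 0
Function('O')(d) = Add(-14, Mul(-1, Pow(d, 2)), Mul(6, d)) (Function('O')(d) = Add(4, Mul(-1, Add(Add(Pow(d, 2), Mul(-6, d)), 18))) = Add(4, Mul(-1, Add(18, Pow(d, 2), Mul(-6, d)))) = Add(4, Add(-18, Mul(-1, Pow(d, 2)), Mul(6, d))) = Add(-14, Mul(-1, Pow(d, 2)), Mul(6, d)))
Function('B')(n) = Pow(n, 2)
Mul(-1, Function('B')(Function('O')(Function('D')(-3, -3)))) = Mul(-1, Pow(Add(-14, Mul(-1, Pow(0, 2)), Mul(6, 0)), 2)) = Mul(-1, Pow(Add(-14, Mul(-1, 0), 0), 2)) = Mul(-1, Pow(Add(-14, 0, 0), 2)) = Mul(-1, Pow(-14, 2)) = Mul(-1, 196) = -196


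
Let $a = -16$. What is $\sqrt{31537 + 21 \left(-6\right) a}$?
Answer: $\sqrt{33553} \approx 183.17$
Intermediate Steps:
$\sqrt{31537 + 21 \left(-6\right) a} = \sqrt{31537 + 21 \left(-6\right) \left(-16\right)} = \sqrt{31537 - -2016} = \sqrt{31537 + 2016} = \sqrt{33553}$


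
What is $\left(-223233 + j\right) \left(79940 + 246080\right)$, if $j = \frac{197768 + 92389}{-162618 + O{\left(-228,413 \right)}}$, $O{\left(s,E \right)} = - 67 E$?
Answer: $- \frac{13849027866533880}{190289} \approx -7.2779 \cdot 10^{10}$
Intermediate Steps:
$j = - \frac{290157}{190289}$ ($j = \frac{197768 + 92389}{-162618 - 27671} = \frac{290157}{-162618 - 27671} = \frac{290157}{-190289} = 290157 \left(- \frac{1}{190289}\right) = - \frac{290157}{190289} \approx -1.5248$)
$\left(-223233 + j\right) \left(79940 + 246080\right) = \left(-223233 - \frac{290157}{190289}\right) \left(79940 + 246080\right) = \left(- \frac{42479074494}{190289}\right) 326020 = - \frac{13849027866533880}{190289}$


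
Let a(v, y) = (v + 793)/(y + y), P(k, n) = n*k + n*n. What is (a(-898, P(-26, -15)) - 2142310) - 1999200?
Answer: -339603827/82 ≈ -4.1415e+6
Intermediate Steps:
P(k, n) = n² + k*n (P(k, n) = k*n + n² = n² + k*n)
a(v, y) = (793 + v)/(2*y) (a(v, y) = (793 + v)/((2*y)) = (793 + v)*(1/(2*y)) = (793 + v)/(2*y))
(a(-898, P(-26, -15)) - 2142310) - 1999200 = ((793 - 898)/(2*((-15*(-26 - 15)))) - 2142310) - 1999200 = ((½)*(-105)/(-15*(-41)) - 2142310) - 1999200 = ((½)*(-105)/615 - 2142310) - 1999200 = ((½)*(1/615)*(-105) - 2142310) - 1999200 = (-7/82 - 2142310) - 1999200 = -175669427/82 - 1999200 = -339603827/82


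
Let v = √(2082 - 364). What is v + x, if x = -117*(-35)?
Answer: 4095 + √1718 ≈ 4136.4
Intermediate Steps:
x = 4095
v = √1718 ≈ 41.449
v + x = √1718 + 4095 = 4095 + √1718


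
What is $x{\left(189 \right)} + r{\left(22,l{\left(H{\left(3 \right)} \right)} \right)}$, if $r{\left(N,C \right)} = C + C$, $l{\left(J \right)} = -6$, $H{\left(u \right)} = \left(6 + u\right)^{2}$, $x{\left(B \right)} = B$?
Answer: $177$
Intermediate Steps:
$r{\left(N,C \right)} = 2 C$
$x{\left(189 \right)} + r{\left(22,l{\left(H{\left(3 \right)} \right)} \right)} = 189 + 2 \left(-6\right) = 189 - 12 = 177$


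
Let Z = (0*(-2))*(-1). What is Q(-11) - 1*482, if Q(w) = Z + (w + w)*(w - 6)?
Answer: -108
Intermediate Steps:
Z = 0 (Z = 0*(-1) = 0)
Q(w) = 2*w*(-6 + w) (Q(w) = 0 + (w + w)*(w - 6) = 0 + (2*w)*(-6 + w) = 0 + 2*w*(-6 + w) = 2*w*(-6 + w))
Q(-11) - 1*482 = 2*(-11)*(-6 - 11) - 1*482 = 2*(-11)*(-17) - 482 = 374 - 482 = -108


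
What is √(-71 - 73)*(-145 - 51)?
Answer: -2352*I ≈ -2352.0*I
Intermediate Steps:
√(-71 - 73)*(-145 - 51) = √(-144)*(-196) = (12*I)*(-196) = -2352*I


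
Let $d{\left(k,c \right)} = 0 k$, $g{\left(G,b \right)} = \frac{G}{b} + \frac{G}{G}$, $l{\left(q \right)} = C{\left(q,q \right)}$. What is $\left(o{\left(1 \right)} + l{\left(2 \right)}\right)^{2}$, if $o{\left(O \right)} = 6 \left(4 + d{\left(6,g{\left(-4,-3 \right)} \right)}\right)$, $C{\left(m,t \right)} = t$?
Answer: $676$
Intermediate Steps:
$l{\left(q \right)} = q$
$g{\left(G,b \right)} = 1 + \frac{G}{b}$ ($g{\left(G,b \right)} = \frac{G}{b} + 1 = 1 + \frac{G}{b}$)
$d{\left(k,c \right)} = 0$
$o{\left(O \right)} = 24$ ($o{\left(O \right)} = 6 \left(4 + 0\right) = 6 \cdot 4 = 24$)
$\left(o{\left(1 \right)} + l{\left(2 \right)}\right)^{2} = \left(24 + 2\right)^{2} = 26^{2} = 676$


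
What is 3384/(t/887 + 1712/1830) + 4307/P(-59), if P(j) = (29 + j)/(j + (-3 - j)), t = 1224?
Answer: 2222410339/1174520 ≈ 1892.2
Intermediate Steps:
P(j) = -29/3 - j/3 (P(j) = (29 + j)/(-3) = (29 + j)*(-1/3) = -29/3 - j/3)
3384/(t/887 + 1712/1830) + 4307/P(-59) = 3384/(1224/887 + 1712/1830) + 4307/(-29/3 - 1/3*(-59)) = 3384/(1224*(1/887) + 1712*(1/1830)) + 4307/(-29/3 + 59/3) = 3384/(1224/887 + 856/915) + 4307/10 = 3384/(1879232/811605) + 4307*(1/10) = 3384*(811605/1879232) + 4307/10 = 343308915/234904 + 4307/10 = 2222410339/1174520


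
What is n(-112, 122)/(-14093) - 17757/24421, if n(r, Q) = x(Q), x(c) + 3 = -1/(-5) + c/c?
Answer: -1251027216/1720825765 ≈ -0.72699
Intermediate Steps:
x(c) = -9/5 (x(c) = -3 + (-1/(-5) + c/c) = -3 + (-1*(-⅕) + 1) = -3 + (⅕ + 1) = -3 + 6/5 = -9/5)
n(r, Q) = -9/5
n(-112, 122)/(-14093) - 17757/24421 = -9/5/(-14093) - 17757/24421 = -9/5*(-1/14093) - 17757*1/24421 = 9/70465 - 17757/24421 = -1251027216/1720825765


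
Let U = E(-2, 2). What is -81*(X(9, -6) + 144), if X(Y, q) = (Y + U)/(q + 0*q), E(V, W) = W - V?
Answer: -22977/2 ≈ -11489.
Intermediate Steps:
U = 4 (U = 2 - 1*(-2) = 2 + 2 = 4)
X(Y, q) = (4 + Y)/q (X(Y, q) = (Y + 4)/(q + 0*q) = (4 + Y)/(q + 0) = (4 + Y)/q)
-81*(X(9, -6) + 144) = -81*((4 + 9)/(-6) + 144) = -81*(-1/6*13 + 144) = -81*(-13/6 + 144) = -81*851/6 = -22977/2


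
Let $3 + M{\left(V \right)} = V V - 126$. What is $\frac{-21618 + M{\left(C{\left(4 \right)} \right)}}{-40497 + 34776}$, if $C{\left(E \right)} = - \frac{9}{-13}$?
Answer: $\frac{1225054}{322283} \approx 3.8012$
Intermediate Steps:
$C{\left(E \right)} = \frac{9}{13}$ ($C{\left(E \right)} = \left(-9\right) \left(- \frac{1}{13}\right) = \frac{9}{13}$)
$M{\left(V \right)} = -129 + V^{2}$ ($M{\left(V \right)} = -3 + \left(V V - 126\right) = -3 + \left(V^{2} - 126\right) = -3 + \left(-126 + V^{2}\right) = -129 + V^{2}$)
$\frac{-21618 + M{\left(C{\left(4 \right)} \right)}}{-40497 + 34776} = \frac{-21618 - \left(129 - \left(\frac{9}{13}\right)^{2}\right)}{-40497 + 34776} = \frac{-21618 + \left(-129 + \frac{81}{169}\right)}{-5721} = \left(-21618 - \frac{21720}{169}\right) \left(- \frac{1}{5721}\right) = \left(- \frac{3675162}{169}\right) \left(- \frac{1}{5721}\right) = \frac{1225054}{322283}$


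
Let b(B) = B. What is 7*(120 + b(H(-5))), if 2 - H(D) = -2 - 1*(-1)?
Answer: 861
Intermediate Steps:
H(D) = 3 (H(D) = 2 - (-2 - 1*(-1)) = 2 - (-2 + 1) = 2 - 1*(-1) = 2 + 1 = 3)
7*(120 + b(H(-5))) = 7*(120 + 3) = 7*123 = 861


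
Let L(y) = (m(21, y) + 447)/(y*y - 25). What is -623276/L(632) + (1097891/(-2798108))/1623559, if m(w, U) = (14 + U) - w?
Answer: -35340276873243830296915/152186929783462 ≈ -2.3222e+8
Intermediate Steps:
m(w, U) = 14 + U - w
L(y) = (440 + y)/(-25 + y²) (L(y) = ((14 + y - 1*21) + 447)/(y*y - 25) = ((14 + y - 21) + 447)/(y² - 25) = ((-7 + y) + 447)/(-25 + y²) = (440 + y)/(-25 + y²))
-623276/L(632) + (1097891/(-2798108))/1623559 = -623276*(-25 + 632²)/(440 + 632) + (1097891/(-2798108))/1623559 = -623276/(1072/(-25 + 399424)) + (1097891*(-1/2798108))*(1/1623559) = -623276/(1072/399399) - 1097891/2798108*1/1623559 = -623276/((1/399399)*1072) - 1097891/4542893426372 = -623276/1072/399399 - 1097891/4542893426372 = -623276*399399/1072 - 1097891/4542893426372 = -62233952781/268 - 1097891/4542893426372 = -35340276873243830296915/152186929783462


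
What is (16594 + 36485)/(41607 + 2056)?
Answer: 53079/43663 ≈ 1.2157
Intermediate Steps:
(16594 + 36485)/(41607 + 2056) = 53079/43663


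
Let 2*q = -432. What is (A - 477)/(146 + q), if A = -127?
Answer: 302/35 ≈ 8.6286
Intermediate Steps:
q = -216 (q = (1/2)*(-432) = -216)
(A - 477)/(146 + q) = (-127 - 477)/(146 - 216) = -604/(-70) = -604*(-1/70) = 302/35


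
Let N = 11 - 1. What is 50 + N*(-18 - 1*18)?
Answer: -310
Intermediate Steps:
N = 10
50 + N*(-18 - 1*18) = 50 + 10*(-18 - 1*18) = 50 + 10*(-18 - 18) = 50 + 10*(-36) = 50 - 360 = -310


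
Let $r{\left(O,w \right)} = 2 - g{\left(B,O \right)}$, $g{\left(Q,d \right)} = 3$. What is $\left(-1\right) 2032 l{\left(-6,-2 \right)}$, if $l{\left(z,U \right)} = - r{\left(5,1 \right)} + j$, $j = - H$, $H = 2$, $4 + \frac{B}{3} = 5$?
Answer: $2032$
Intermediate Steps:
$B = 3$ ($B = -12 + 3 \cdot 5 = -12 + 15 = 3$)
$r{\left(O,w \right)} = -1$ ($r{\left(O,w \right)} = 2 - 3 = -1$)
$j = -2$ ($j = \left(-1\right) 2 = -2$)
$l{\left(z,U \right)} = -1$ ($l{\left(z,U \right)} = \left(-1\right) \left(-1\right) - 2 = 1 - 2 = -1$)
$\left(-1\right) 2032 l{\left(-6,-2 \right)} = \left(-1\right) 2032 \left(-1\right) = \left(-2032\right) \left(-1\right) = 2032$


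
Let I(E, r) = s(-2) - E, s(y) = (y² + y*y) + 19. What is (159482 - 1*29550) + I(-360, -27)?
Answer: 130319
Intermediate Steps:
s(y) = 19 + 2*y² (s(y) = (y² + y²) + 19 = 2*y² + 19 = 19 + 2*y²)
I(E, r) = 27 - E (I(E, r) = (19 + 2*(-2)²) - E = (19 + 2*4) - E = (19 + 8) - E = 27 - E)
(159482 - 1*29550) + I(-360, -27) = (159482 - 1*29550) + (27 - 1*(-360)) = (159482 - 29550) + (27 + 360) = 129932 + 387 = 130319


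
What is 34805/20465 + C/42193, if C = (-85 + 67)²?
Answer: 295031605/172695949 ≈ 1.7084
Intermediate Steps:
C = 324 (C = (-18)² = 324)
34805/20465 + C/42193 = 34805/20465 + 324/42193 = 34805*(1/20465) + 324*(1/42193) = 6961/4093 + 324/42193 = 295031605/172695949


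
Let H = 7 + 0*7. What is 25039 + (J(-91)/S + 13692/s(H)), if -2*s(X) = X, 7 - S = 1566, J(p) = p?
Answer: 32937084/1559 ≈ 21127.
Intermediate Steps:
H = 7 (H = 7 + 0 = 7)
S = -1559 (S = 7 - 1*1566 = 7 - 1566 = -1559)
s(X) = -X/2
25039 + (J(-91)/S + 13692/s(H)) = 25039 + (-91/(-1559) + 13692/((-½*7))) = 25039 + (-91*(-1/1559) + 13692/(-7/2)) = 25039 + (91/1559 + 13692*(-2/7)) = 25039 + (91/1559 - 3912) = 25039 - 6098717/1559 = 32937084/1559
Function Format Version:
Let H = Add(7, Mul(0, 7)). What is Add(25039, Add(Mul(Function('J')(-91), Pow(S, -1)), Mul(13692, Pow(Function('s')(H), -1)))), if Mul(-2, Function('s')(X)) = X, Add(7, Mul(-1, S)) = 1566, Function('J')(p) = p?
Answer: Rational(32937084, 1559) ≈ 21127.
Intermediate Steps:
H = 7 (H = Add(7, 0) = 7)
S = -1559 (S = Add(7, Mul(-1, 1566)) = Add(7, -1566) = -1559)
Function('s')(X) = Mul(Rational(-1, 2), X)
Add(25039, Add(Mul(Function('J')(-91), Pow(S, -1)), Mul(13692, Pow(Function('s')(H), -1)))) = Add(25039, Add(Mul(-91, Pow(-1559, -1)), Mul(13692, Pow(Mul(Rational(-1, 2), 7), -1)))) = Add(25039, Add(Mul(-91, Rational(-1, 1559)), Mul(13692, Pow(Rational(-7, 2), -1)))) = Add(25039, Add(Rational(91, 1559), Mul(13692, Rational(-2, 7)))) = Add(25039, Add(Rational(91, 1559), -3912)) = Add(25039, Rational(-6098717, 1559)) = Rational(32937084, 1559)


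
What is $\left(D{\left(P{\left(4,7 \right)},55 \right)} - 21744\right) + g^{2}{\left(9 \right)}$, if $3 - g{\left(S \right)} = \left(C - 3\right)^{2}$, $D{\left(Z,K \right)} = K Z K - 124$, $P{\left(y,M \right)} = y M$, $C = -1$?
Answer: $63001$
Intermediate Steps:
$P{\left(y,M \right)} = M y$
$D{\left(Z,K \right)} = -124 + Z K^{2}$ ($D{\left(Z,K \right)} = Z K^{2} - 124 = -124 + Z K^{2}$)
$g{\left(S \right)} = -13$ ($g{\left(S \right)} = 3 - \left(-1 - 3\right)^{2} = 3 - \left(-4\right)^{2} = 3 - 16 = -13$)
$\left(D{\left(P{\left(4,7 \right)},55 \right)} - 21744\right) + g^{2}{\left(9 \right)} = \left(\left(-124 + 7 \cdot 4 \cdot 55^{2}\right) - 21744\right) + \left(-13\right)^{2} = \left(\left(-124 + 28 \cdot 3025\right) - 21744\right) + 169 = \left(\left(-124 + 84700\right) - 21744\right) + 169 = \left(84576 - 21744\right) + 169 = 62832 + 169 = 63001$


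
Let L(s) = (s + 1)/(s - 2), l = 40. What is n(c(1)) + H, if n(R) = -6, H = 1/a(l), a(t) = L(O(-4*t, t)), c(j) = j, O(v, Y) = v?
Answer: -264/53 ≈ -4.9811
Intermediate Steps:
L(s) = (1 + s)/(-2 + s)
a(t) = (1 - 4*t)/(-2 - 4*t)
H = 54/53 (H = 1/((-1 + 4*40)/(2*(1 + 2*40))) = 1/((-1 + 160)/(2*(1 + 80))) = 1/((½)*159/81) = 1/((½)*(1/81)*159) = 1/(53/54) = 54/53 ≈ 1.0189)
n(c(1)) + H = -6 + 54/53 = -264/53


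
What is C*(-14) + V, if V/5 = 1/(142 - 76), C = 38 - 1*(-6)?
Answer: -40651/66 ≈ -615.92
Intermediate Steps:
C = 44 (C = 38 + 6 = 44)
V = 5/66 (V = 5/(142 - 76) = 5/66 ≈ 0.075758)
C*(-14) + V = 44*(-14) + 5/66 = -616 + 5/66 = -40651/66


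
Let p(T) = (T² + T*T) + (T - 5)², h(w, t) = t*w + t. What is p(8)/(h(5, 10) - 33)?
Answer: 137/27 ≈ 5.0741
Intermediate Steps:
h(w, t) = t + t*w
p(T) = (-5 + T)² + 2*T² (p(T) = (T² + T²) + (-5 + T)² = 2*T² + (-5 + T)² = (-5 + T)² + 2*T²)
p(8)/(h(5, 10) - 33) = ((-5 + 8)² + 2*8²)/(10*(1 + 5) - 33) = (3² + 2*64)/(10*6 - 33) = (9 + 128)/(60 - 33) = 137/27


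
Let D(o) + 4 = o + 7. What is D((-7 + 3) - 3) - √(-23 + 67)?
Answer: -4 - 2*√11 ≈ -10.633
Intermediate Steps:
D(o) = 3 + o (D(o) = -4 + (o + 7) = -4 + (7 + o) = 3 + o)
D((-7 + 3) - 3) - √(-23 + 67) = (3 + ((-7 + 3) - 3)) - √(-23 + 67) = (3 + (-4 - 3)) - √44 = (3 - 7) - 2*√11 = -4 - 2*√11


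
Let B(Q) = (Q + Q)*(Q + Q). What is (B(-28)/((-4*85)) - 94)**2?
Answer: 76983076/7225 ≈ 10655.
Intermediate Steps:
B(Q) = 4*Q**2 (B(Q) = (2*Q)*(2*Q) = 4*Q**2)
(B(-28)/((-4*85)) - 94)**2 = ((4*(-28)**2)/((-4*85)) - 94)**2 = ((4*784)/(-340) - 94)**2 = (3136*(-1/340) - 94)**2 = (-784/85 - 94)**2 = (-8774/85)**2 = 76983076/7225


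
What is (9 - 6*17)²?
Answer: 8649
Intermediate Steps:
(9 - 6*17)² = (9 - 102)² = (-93)² = 8649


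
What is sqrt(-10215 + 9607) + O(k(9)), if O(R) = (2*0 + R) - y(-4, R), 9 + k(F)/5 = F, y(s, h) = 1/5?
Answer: -1/5 + 4*I*sqrt(38) ≈ -0.2 + 24.658*I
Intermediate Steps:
y(s, h) = 1/5
k(F) = -45 + 5*F
O(R) = -1/5 + R (O(R) = (2*0 + R) - 1*1/5 = (0 + R) - 1/5 = R - 1/5 = -1/5 + R)
sqrt(-10215 + 9607) + O(k(9)) = sqrt(-10215 + 9607) + (-1/5 + (-45 + 5*9)) = sqrt(-608) + (-1/5 + (-45 + 45)) = 4*I*sqrt(38) + (-1/5 + 0) = 4*I*sqrt(38) - 1/5 = -1/5 + 4*I*sqrt(38)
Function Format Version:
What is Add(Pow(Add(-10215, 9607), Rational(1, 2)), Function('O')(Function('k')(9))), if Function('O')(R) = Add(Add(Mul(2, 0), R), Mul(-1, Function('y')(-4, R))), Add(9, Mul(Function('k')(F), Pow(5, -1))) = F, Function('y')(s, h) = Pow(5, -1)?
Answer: Add(Rational(-1, 5), Mul(4, I, Pow(38, Rational(1, 2)))) ≈ Add(-0.20000, Mul(24.658, I))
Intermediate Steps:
Function('y')(s, h) = Rational(1, 5)
Function('k')(F) = Add(-45, Mul(5, F))
Function('O')(R) = Add(Rational(-1, 5), R) (Function('O')(R) = Add(Add(Mul(2, 0), R), Mul(-1, Rational(1, 5))) = Add(Add(0, R), Rational(-1, 5)) = Add(R, Rational(-1, 5)) = Add(Rational(-1, 5), R))
Add(Pow(Add(-10215, 9607), Rational(1, 2)), Function('O')(Function('k')(9))) = Add(Pow(Add(-10215, 9607), Rational(1, 2)), Add(Rational(-1, 5), Add(-45, Mul(5, 9)))) = Add(Pow(-608, Rational(1, 2)), Add(Rational(-1, 5), Add(-45, 45))) = Add(Mul(4, I, Pow(38, Rational(1, 2))), Add(Rational(-1, 5), 0)) = Add(Mul(4, I, Pow(38, Rational(1, 2))), Rational(-1, 5)) = Add(Rational(-1, 5), Mul(4, I, Pow(38, Rational(1, 2))))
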